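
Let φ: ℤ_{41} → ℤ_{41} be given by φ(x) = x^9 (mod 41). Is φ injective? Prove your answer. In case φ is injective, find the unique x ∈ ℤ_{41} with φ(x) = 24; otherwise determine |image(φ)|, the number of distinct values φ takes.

15

Since 41 is prime, the nonzero elements of ℤ_{41} form a cyclic group of order 40.
As gcd(9, 40) = 1, raising to the 9th power is a bijection on this group: if u^9 ≡ v^9 then (uv^{−1})^9 = 1, and the only element of order dividing gcd(9, 40) = 1 is 1, so u = v.
With φ(0) = 0 this makes φ injective on all of ℤ_{41}, hence bijective (finite equal-size domain and codomain). In particular φ is injective.
Since φ is injective, we find the preimage of 24. The inverse of x ↦ x^9 on (ℤ_{41})^× is x ↦ x^9, because 9·9 = 81 = 2·40 + 1 ≡ 1 (mod 40) and x^{40} = 1 for x ≠ 0 (Fermat). So φ⁻¹(24) = 24^9 mod 41.
Repeated squaring mod 41: 24^1 ≡ 24, 24^2 ≡ 24² = 576 ≡ 2, 24^4 ≡ 2² = 4, 24^8 ≡ 4² = 16. Since 9 = 8 + 1, 24^9 ≡ 16·24: 16·24 = 384 ≡ 15. So 24^9 ≡ 15 (mod 41).
Hence φ⁻¹(24) = 15.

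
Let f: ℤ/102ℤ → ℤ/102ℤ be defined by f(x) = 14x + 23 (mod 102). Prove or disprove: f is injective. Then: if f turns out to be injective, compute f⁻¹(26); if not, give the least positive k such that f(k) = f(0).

We have gcd(14, 102) = 2 > 1. Taking u = 0 and v = 51: f(0) = 23 and f(51) = 14·51 + 23 = 737 ≡ 23 (mod 102).
So f(0) = f(51) while 0 ≠ 51, hence f is not injective.
Since f is not injective, we find the least positive k with f(k) = f(0): this means 14k ≡ 0 (mod 102), i.e. 102 ∣ 14k. Since gcd(14, 102) = 2, dividing through by 2 this holds exactly when 51 ∣ 7k, and as gcd(7, 51) = 1, exactly when 51 ∣ k.
The smallest positive such k is 51.

51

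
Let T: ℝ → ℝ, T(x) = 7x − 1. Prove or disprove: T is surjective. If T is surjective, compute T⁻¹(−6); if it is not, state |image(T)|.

-5/7

For any y ∈ ℝ, x = (y + 1)/7 satisfies T(x) = y.
Therefore T is surjective.
Since T is surjective, we compute T⁻¹(−6) = (−6 + 1)/7 = −5/7.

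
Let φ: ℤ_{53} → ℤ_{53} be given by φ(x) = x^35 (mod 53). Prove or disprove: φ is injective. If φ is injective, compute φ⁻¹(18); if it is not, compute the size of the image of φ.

2

Since 53 is prime, the nonzero elements of ℤ_{53} form a cyclic group of order 52.
As gcd(35, 52) = 1, raising to the 35th power is a bijection on this group: if u^35 ≡ v^35 then (uv^{−1})^35 = 1, and the only element of order dividing gcd(35, 52) = 1 is 1, so u = v.
With φ(0) = 0 this makes φ injective on all of ℤ_{53}, hence bijective (finite equal-size domain and codomain). In particular φ is injective.
Since φ is injective, we find the preimage of 18. The inverse of x ↦ x^35 on (ℤ_{53})^× is x ↦ x^3, because 35·3 = 105 = 2·52 + 1 ≡ 1 (mod 52) and x^{52} = 1 for x ≠ 0 (Fermat). So φ⁻¹(18) = 18^3 mod 53.
Repeated squaring mod 53: 18^1 ≡ 18, 18^2 ≡ 18² = 324 ≡ 6. Since 3 = 2 + 1, 18^3 ≡ 6·18: 6·18 = 108 ≡ 2. So 18^3 ≡ 2 (mod 53).
Hence φ⁻¹(18) = 2.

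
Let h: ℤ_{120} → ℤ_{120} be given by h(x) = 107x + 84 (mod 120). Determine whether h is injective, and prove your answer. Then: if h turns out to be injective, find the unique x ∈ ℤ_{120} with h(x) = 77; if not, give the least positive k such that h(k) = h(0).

Recall: h is injective when h(s) = h(t) forces s = t.
If h(s) = h(t), then 107s ≡ 107t (mod 120). Because gcd(107, 120) = 1, we may cancel 107 to get s ≡ t (mod 120).
Hence h is injective.
We now compute 107⁻¹ mod 120 explicitly. Euclid's algorithm: 120 = 1·107 + 13, 107 = 8·13 + 3, 13 = 4·3 + 1; back-substituting gives 1 = 83·107 − 74·120, so 107⁻¹ ≡ 83 (mod 120).
Since h is injective, we find h⁻¹(77): we need 107x ≡ 77 − 84 ≡ 113 (mod 120). Using 107⁻¹ = 83: x ≡ 83·113 = 9379 = 78·120 + 19, so x = 19.
Check: h(19) = 107·19 + 84 = 2117 = 17·120 + 77 ≡ 77 (mod 120).

19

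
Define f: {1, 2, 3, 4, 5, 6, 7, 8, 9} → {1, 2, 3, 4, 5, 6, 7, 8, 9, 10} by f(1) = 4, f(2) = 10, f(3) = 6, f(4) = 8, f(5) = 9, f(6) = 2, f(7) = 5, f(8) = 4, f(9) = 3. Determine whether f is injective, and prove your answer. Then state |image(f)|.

8

f(1) = 4 = f(8) with 1 ≠ 8, so f is not injective.
The image of f is {2, 3, 4, 5, 6, 8, 9, 10}, which has 8 elements.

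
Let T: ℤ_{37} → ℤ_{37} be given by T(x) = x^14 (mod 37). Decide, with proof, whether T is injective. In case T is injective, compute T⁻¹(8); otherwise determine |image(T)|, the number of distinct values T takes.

T(18): Repeated squaring mod 37: 18^1 ≡ 18, 18^2 ≡ 18² = 324 ≡ 28, 18^4 ≡ 28² = 784 ≡ 7, 18^8 ≡ 7² = 49 ≡ 12. Since 14 = 8 + 4 + 2, 18^14 ≡ 12·7·28: 12·7 = 84 ≡ 10, then 10·28 = 280 ≡ 21. So 18^14 ≡ 21 (mod 37).
T(19): Repeated squaring mod 37: 19^1 ≡ 19, 19^2 ≡ 19² = 361 ≡ 28, 19^4 ≡ 28² = 784 ≡ 7, 19^8 ≡ 7² = 49 ≡ 12. Since 14 = 8 + 4 + 2, 19^14 ≡ 12·7·28: 12·7 = 84 ≡ 10, then 10·28 = 280 ≡ 21. So 19^14 ≡ 21 (mod 37).
So T(18) = T(19) = 21 while 18 ≠ 19, hence T is not injective.
Since T is not injective, we determine |image(T)|. Computing x^14 mod 37 for each x (by repeated squaring, reducing mod 37 at every step), the values T(0), T(1), …, T(36) are: 0, 1, 30, 16, 12, 28, 36, 9, 27, 34, 26, 10, 7, 25, 11, 4, 33, 3, 21, 21, 3, 33, 4, 11, 25, 7, 10, 26, 34, 27, 9, 36, 28, 12, 16, 30, 1.
The distinct values are {0, 1, 3, 4, 7, 9, 10, 11, 12, 16, 21, 25, 26, 27, 28, 30, 33, 34, 36}; there are 19 of them.

19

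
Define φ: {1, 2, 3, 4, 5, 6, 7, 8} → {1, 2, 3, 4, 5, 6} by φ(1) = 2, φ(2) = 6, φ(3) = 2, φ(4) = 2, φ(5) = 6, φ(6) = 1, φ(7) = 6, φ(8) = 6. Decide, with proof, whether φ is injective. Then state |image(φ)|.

3

φ(1) = 2 = φ(3) with 1 ≠ 3, so φ is not injective.
The image of φ is {1, 2, 6}, which has 3 elements.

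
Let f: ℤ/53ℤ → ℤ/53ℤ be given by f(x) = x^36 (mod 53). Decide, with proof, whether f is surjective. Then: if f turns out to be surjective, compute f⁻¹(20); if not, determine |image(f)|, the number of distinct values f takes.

f(2): Repeated squaring mod 53: 2^1 ≡ 2, 2^2 ≡ 2² = 4, 2^4 ≡ 4² = 16, 2^8 ≡ 16² = 256 ≡ 44, 2^16 ≡ 44² = 1936 ≡ 28, 2^32 ≡ 28² = 784 ≡ 42. Since 36 = 32 + 4, 2^36 ≡ 42·16: 42·16 = 672 ≡ 36. So 2^36 ≡ 36 (mod 53).
f(7): Repeated squaring mod 53: 7^1 ≡ 7, 7^2 ≡ 7² = 49, 7^4 ≡ 49² = 2401 ≡ 16, 7^8 ≡ 16² = 256 ≡ 44, 7^16 ≡ 44² = 1936 ≡ 28, 7^32 ≡ 28² = 784 ≡ 42. Since 36 = 32 + 4, 7^36 ≡ 42·16: 42·16 = 672 ≡ 36. So 7^36 ≡ 36 (mod 53).
So f(2) = f(7) = 36 while 2 ≠ 7, thus f is not injective.
A non-injective map from the 53-element set ℤ/53ℤ to itself takes at most 52 distinct values, so it cannot be surjective. Hence f is not surjective.
Since f is not surjective, we determine |image(f)|. Computing x^36 mod 53 for each x (by repeated squaring, reducing mod 53 at every step), the values f(0), f(1), …, f(52) are: 0, 1, 36, 46, 24, 49, 13, 36, 16, 49, 15, 44, 44, 42, 24, 28, 46, 10, 15, 42, 10, 13, 47, 1, 47, 16, 28, 28, 16, 47, 1, 47, 13, 10, 42, 15, 10, 46, 28, 24, 42, 44, 44, 15, 49, 16, 36, 13, 49, 24, 46, 36, 1.
The distinct values are {0, 1, 10, 13, 15, 16, 24, 28, 36, 42, 44, 46, 47, 49}; there are 14 of them.

14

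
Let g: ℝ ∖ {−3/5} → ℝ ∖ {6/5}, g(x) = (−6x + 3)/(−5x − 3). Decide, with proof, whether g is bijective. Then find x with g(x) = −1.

Suppose g(a) = g(b). Cross-multiplying: (−6a + 3)(−5b − 3) = (−6b + 3)(−5a − 3).
Expanding both sides and cancelling the symmetric terms leaves 33·(a − b) = 0. Since 33 ≠ 0, a = b. Thus g is injective.
For any y ≠ 6/5, solving y(−5x − 3) = −6x + 3 for x gives a well-defined x ≠ −3/5. So g is surjective.
So g is bijective.
Solving g(x) = −1: cross-multiplying gives −6x + 3 = −1(−5x − 3), which rearranges to −11x = 0, so x = 0.

0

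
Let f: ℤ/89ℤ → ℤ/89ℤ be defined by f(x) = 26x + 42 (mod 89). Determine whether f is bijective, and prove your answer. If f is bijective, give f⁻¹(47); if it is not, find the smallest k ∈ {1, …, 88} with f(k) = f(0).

31

If f(u) = f(v), then 26u ≡ 26v (mod 89). Because gcd(26, 89) = 1, we may cancel 26 to get u ≡ v (mod 89).
We now compute 26⁻¹ mod 89 explicitly. Euclid's algorithm: 89 = 3·26 + 11, 26 = 2·11 + 4, 11 = 2·4 + 3, 4 = 1·3 + 1; back-substituting gives 1 = 24·26 − 7·89, so 26⁻¹ ≡ 24 (mod 89).
Then y ↦ 24(y − 42) is a two-sided inverse to f, so every y ∈ ℤ/89ℤ has a preimage.
Hence f is bijective.
Since f is bijective, we compute f⁻¹(47): solve 26x + 42 ≡ 47 (mod 89), i.e. 26x ≡ 5 (mod 89).
Multiplying by 26⁻¹ = 24 gives x ≡ 24·5 = 120 = 1·89 + 31 ≡ 31 (mod 89).
Check: f(31) = 26·31 + 42 = 848 = 9·89 + 47 ≡ 47 (mod 89).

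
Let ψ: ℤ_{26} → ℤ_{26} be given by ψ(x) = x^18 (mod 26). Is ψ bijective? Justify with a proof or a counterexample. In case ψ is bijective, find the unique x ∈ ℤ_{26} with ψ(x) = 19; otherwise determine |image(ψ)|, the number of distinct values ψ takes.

ψ(1) = 1^18 = 1.
ψ(3): Repeated squaring mod 26: 3^1 ≡ 3, 3^2 ≡ 3² = 9, 3^4 ≡ 9² = 81 ≡ 3, 3^8 ≡ 3² = 9, 3^16 ≡ 9² = 81 ≡ 3. Since 18 = 16 + 2, 3^18 ≡ 3·9: 3·9 = 27 ≡ 1. So 3^18 ≡ 1 (mod 26).
So ψ(1) = ψ(3) = 1 while 1 ≠ 3, so ψ is not injective, hence not bijective.
Since ψ is not bijective, we determine |image(ψ)|. Computing x^18 mod 26 for each x (by repeated squaring, reducing mod 26 at every step), the values ψ(0), ψ(1), …, ψ(25) are: 0, 1, 12, 1, 14, 25, 12, 25, 12, 1, 14, 25, 14, 13, 14, 25, 14, 1, 12, 25, 12, 25, 14, 1, 12, 1.
The distinct values are {0, 1, 12, 13, 14, 25}; there are 6 of them.

6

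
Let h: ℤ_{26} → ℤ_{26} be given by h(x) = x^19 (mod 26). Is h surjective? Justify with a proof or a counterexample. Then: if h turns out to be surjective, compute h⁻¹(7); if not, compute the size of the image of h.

Computing x^19 mod 26 for each x (by repeated squaring, reducing mod 26 at every step), the values h(0), h(1), …, h(25) are: 0, 1, 24, 3, 4, 21, 20, 19, 18, 9, 10, 15, 12, 13, 14, 11, 16, 17, 8, 7, 6, 5, 22, 23, 2, 25.
Every element of ℤ_{26} appears exactly once in this list, so h is a bijection, and in particular surjective.
Since h is surjective, we read off the preimage of 7 from the same table: h(19) = 7, so h⁻¹(7) = 19.

19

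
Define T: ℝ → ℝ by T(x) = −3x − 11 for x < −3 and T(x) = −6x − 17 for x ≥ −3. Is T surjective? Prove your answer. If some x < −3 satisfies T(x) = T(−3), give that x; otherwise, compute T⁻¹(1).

-4

Both pieces are strictly decreasing (slopes −3 and −6), so each is injective on its own interval.
The left piece maps (−∞, −3) onto (−2, ∞); the right piece maps [−3, ∞) onto (−∞, 1].
The union (−2, ∞) ∪ (−∞, 1] covers ℝ, so T is surjective.
For the follow-up: the images overlap, so an x < −3 with T(x) = T(−3) exists. T(−3) = 1; solving −3x − 11 = 1 for x < −3 gives x = (1 + 11)/(−3) = −4.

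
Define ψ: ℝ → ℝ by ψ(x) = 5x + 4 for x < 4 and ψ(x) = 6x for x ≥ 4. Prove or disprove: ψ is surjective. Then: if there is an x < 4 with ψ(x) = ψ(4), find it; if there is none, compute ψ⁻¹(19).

Both pieces are strictly increasing (slopes 5 and 6), so each is injective on its own interval.
The left piece maps (−∞, 4) onto (−∞, 24); the right piece maps [4, ∞) onto [24, ∞).
These images together cover ℝ, so ψ is surjective.
Because the two images are disjoint, no x < 4 has ψ(x) = ψ(4), so we compute ψ⁻¹(19): 19 lies in (−∞, 24), so solve 5x + 4 = 19: x = (19 − 4)/5 = 3.

3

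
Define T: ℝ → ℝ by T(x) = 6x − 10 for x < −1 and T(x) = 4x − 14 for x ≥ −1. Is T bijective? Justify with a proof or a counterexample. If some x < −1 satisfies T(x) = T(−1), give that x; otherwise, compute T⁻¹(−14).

Both pieces are strictly increasing (slopes 6 and 4), so each is injective on its own interval.
The left piece maps (−∞, −1) onto (−∞, −16); the right piece maps [−1, ∞) onto [−18, ∞).
These images overlap. In particular T(−1) = −18 (right piece), and solving 6x − 10 = −18 on the left piece gives x = −4/3 < −1.
So T(−4/3) = T(−1) with −4/3 ≠ −1, and T is not injective, hence not bijective. This x = −4/3 is the requested value below −1.

-4/3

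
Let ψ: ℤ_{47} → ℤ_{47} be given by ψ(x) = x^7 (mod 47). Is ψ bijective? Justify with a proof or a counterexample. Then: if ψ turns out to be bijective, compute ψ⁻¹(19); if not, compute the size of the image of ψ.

43

Since 47 is prime, the nonzero elements of ℤ_{47} form a cyclic group of order 46.
As gcd(7, 46) = 1, raising to the 7th power is a bijection on this group: if x_1^7 ≡ x_2^7 then (x_1x_2^{−1})^7 = 1, and the only element of order dividing gcd(7, 46) = 1 is 1, so x_1 = x_2.
With ψ(0) = 0 this makes ψ injective on all of ℤ_{47}, hence bijective (finite equal-size domain and codomain). In particular ψ is bijective.
Since ψ is bijective, we find the preimage of 19. The inverse of x ↦ x^7 on (ℤ_{47})^× is x ↦ x^33, because 7·33 = 231 = 5·46 + 1 ≡ 1 (mod 46) and x^{46} = 1 for x ≠ 0 (Fermat). So ψ⁻¹(19) = 19^33 mod 47.
Repeated squaring mod 47: 19^1 ≡ 19, 19^2 ≡ 19² = 361 ≡ 32, 19^4 ≡ 32² = 1024 ≡ 37, 19^8 ≡ 37² = 1369 ≡ 6, 19^16 ≡ 6² = 36, 19^32 ≡ 36² = 1296 ≡ 27. Since 33 = 32 + 1, 19^33 ≡ 27·19: 27·19 = 513 ≡ 43. So 19^33 ≡ 43 (mod 47).
Hence ψ⁻¹(19) = 43.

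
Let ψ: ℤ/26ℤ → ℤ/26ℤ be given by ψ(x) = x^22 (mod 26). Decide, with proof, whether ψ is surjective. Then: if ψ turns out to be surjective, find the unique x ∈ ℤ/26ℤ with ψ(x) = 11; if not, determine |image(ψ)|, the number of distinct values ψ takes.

ψ(12): Repeated squaring mod 26: 12^1 ≡ 12, 12^2 ≡ 12² = 144 ≡ 14, 12^4 ≡ 14² = 196 ≡ 14, 12^8 ≡ 14² = 196 ≡ 14, 12^16 ≡ 14² = 196 ≡ 14. Since 22 = 16 + 4 + 2, 12^22 ≡ 14·14·14: 14·14 = 196 ≡ 14, then 14·14 = 196 ≡ 14. So 12^22 ≡ 14 (mod 26).
ψ(14): Repeated squaring mod 26: 14^1 ≡ 14, 14^2 ≡ 14² = 196 ≡ 14, 14^4 ≡ 14² = 196 ≡ 14, 14^8 ≡ 14² = 196 ≡ 14, 14^16 ≡ 14² = 196 ≡ 14. Since 22 = 16 + 4 + 2, 14^22 ≡ 14·14·14: 14·14 = 196 ≡ 14, then 14·14 = 196 ≡ 14. So 14^22 ≡ 14 (mod 26).
So ψ(12) = ψ(14) = 14 while 12 ≠ 14, thus ψ is not injective.
A non-injective map from the 26-element set ℤ/26ℤ to itself takes at most 25 distinct values, so it cannot be surjective. Therefore ψ is not surjective.
Since ψ is not surjective, we determine |image(ψ)|. Computing x^22 mod 26 for each x (by repeated squaring, reducing mod 26 at every step), the values ψ(0), ψ(1), …, ψ(25) are: 0, 1, 10, 3, 22, 25, 4, 17, 12, 9, 16, 23, 14, 13, 14, 23, 16, 9, 12, 17, 4, 25, 22, 3, 10, 1.
The distinct values are {0, 1, 3, 4, 9, 10, 12, 13, 14, 16, 17, 22, 23, 25}; there are 14 of them.

14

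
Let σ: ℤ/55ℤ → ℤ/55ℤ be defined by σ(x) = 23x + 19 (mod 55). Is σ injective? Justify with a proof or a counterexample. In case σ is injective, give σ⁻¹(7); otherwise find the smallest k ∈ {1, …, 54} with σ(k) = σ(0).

By definition, σ is injective if σ(s) = σ(t) implies s = t.
Suppose σ(s) = σ(t) in ℤ/55ℤ. Then 23s + 19 ≡ 23t + 19 (mod 55), therefore 23(s − t) ≡ 0 (mod 55).
Since gcd(23, 55) = 1, 23 is invertible modulo 55, hence s − t ≡ 0 (mod 55), i.e. s = t.
Hence σ is injective.
We now compute 23⁻¹ mod 55 explicitly. Euclid's algorithm: 55 = 2·23 + 9, 23 = 2·9 + 5, 9 = 1·5 + 4, 5 = 1·4 + 1; back-substituting gives 1 = 12·23 − 5·55, so 23⁻¹ ≡ 12 (mod 55).
Since σ is injective, we find σ⁻¹(7): we need 23x ≡ 7 − 19 ≡ 43 (mod 55). Using 23⁻¹ = 12: x ≡ 12·43 = 516 = 9·55 + 21, so x = 21.
Check: σ(21) = 23·21 + 19 = 502 = 9·55 + 7 ≡ 7 (mod 55).

21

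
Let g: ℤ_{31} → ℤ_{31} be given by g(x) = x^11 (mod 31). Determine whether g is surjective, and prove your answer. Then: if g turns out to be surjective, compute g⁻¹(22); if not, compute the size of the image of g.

Since 31 is prime, the nonzero elements of ℤ_{31} form a cyclic group of order 30.
As gcd(11, 30) = 1, raising to the 11th power is a bijection on this group: if u^11 ≡ v^11 then (uv^{−1})^11 = 1, and the only element of order dividing gcd(11, 30) = 1 is 1, so u = v.
With g(0) = 0 this makes g injective on all of ℤ_{31}, hence bijective (finite equal-size domain and codomain). In particular g is surjective.
Since g is surjective, we find the preimage of 22. The inverse of x ↦ x^11 on (ℤ_{31})^× is x ↦ x^11, because 11·11 = 121 = 4·30 + 1 ≡ 1 (mod 30) and x^{30} = 1 for x ≠ 0 (Fermat). So g⁻¹(22) = 22^11 mod 31.
Repeated squaring mod 31: 22^1 ≡ 22, 22^2 ≡ 22² = 484 ≡ 19, 22^4 ≡ 19² = 361 ≡ 20, 22^8 ≡ 20² = 400 ≡ 28. Since 11 = 8 + 2 + 1, 22^11 ≡ 28·19·22: 28·19 = 532 ≡ 5, then 5·22 = 110 ≡ 17. So 22^11 ≡ 17 (mod 31).
Hence g⁻¹(22) = 17.

17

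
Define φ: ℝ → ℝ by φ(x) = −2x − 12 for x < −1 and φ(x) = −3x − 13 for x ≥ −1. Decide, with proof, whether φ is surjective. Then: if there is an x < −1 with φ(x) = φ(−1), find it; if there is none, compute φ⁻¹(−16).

1

Both pieces are strictly decreasing (slopes −2 and −3), so each is injective on its own interval.
The left piece maps (−∞, −1) onto (−10, ∞); the right piece maps [−1, ∞) onto (−∞, −10].
These images together cover ℝ, so φ is surjective.
Because the two images are disjoint, no x < −1 has φ(x) = φ(−1), so we compute φ⁻¹(−16): −16 lies in (−∞, −10], so solve −3x − 13 = −16: x = (−16 + 13)/(−3) = 1.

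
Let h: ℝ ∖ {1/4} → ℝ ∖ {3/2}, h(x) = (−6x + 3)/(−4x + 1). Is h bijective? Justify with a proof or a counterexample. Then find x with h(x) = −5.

4/13

Suppose h(s) = h(t). Cross-multiplying: (−6s + 3)(−4t + 1) = (−6t + 3)(−4s + 1).
Expanding both sides and cancelling the symmetric terms leaves 6·(s − t) = 0. Since 6 ≠ 0, s = t. Thus h is injective.
For any y ≠ 3/2, solving y(−4x + 1) = −6x + 3 for x gives a well-defined x ≠ 1/4. So h is surjective.
Hence h is bijective.
Solving h(x) = −5: cross-multiplying gives −6x + 3 = −5(−4x + 1), which rearranges to −26x = −8, so x = 4/13.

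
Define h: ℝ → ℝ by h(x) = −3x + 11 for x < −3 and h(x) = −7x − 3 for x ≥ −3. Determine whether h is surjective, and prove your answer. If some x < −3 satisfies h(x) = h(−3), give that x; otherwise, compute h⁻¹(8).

Both pieces are strictly decreasing (slopes −3 and −7), so each is injective on its own interval.
The left piece maps (−∞, −3) onto (20, ∞); the right piece maps [−3, ∞) onto (−∞, 18].
The union (20, ∞) ∪ (−∞, 18] omits the interval between 20 and 18; in particular 20 has no preimage. So h is not surjective.
Because the two images are disjoint, no x < −3 has h(x) = h(−3), so we compute h⁻¹(8): 8 lies in (−∞, 18], so solve −7x − 3 = 8: x = (8 + 3)/(−7) = −11/7.

-11/7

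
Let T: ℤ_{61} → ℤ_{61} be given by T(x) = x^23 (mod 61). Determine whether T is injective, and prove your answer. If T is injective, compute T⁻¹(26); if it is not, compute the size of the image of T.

Since 61 is prime, the nonzero elements of ℤ_{61} form a cyclic group of order 60.
As gcd(23, 60) = 1, raising to the 23rd power is a bijection on this group: if s^23 ≡ t^23 then (st^{−1})^23 = 1, and the only element of order dividing gcd(23, 60) = 1 is 1, so s = t.
With T(0) = 0 this makes T injective on all of ℤ_{61}, hence bijective (finite equal-size domain and codomain). In particular T is injective.
Since T is injective, we find the preimage of 26. The inverse of x ↦ x^23 on (ℤ_{61})^× is x ↦ x^47, because 23·47 = 1081 = 18·60 + 1 ≡ 1 (mod 60) and x^{60} = 1 for x ≠ 0 (Fermat). So T⁻¹(26) = 26^47 mod 61.
Repeated squaring mod 61: 26^1 ≡ 26, 26^2 ≡ 26² = 676 ≡ 5, 26^4 ≡ 5² = 25, 26^8 ≡ 25² = 625 ≡ 15, 26^16 ≡ 15² = 225 ≡ 42, 26^32 ≡ 42² = 1764 ≡ 56. Since 47 = 32 + 8 + 4 + 2 + 1, 26^47 ≡ 56·15·25·5·26: 56·15 = 840 ≡ 47, then 47·25 = 1175 ≡ 16, then 16·5 = 80 ≡ 19, then 19·26 = 494 ≡ 6. So 26^47 ≡ 6 (mod 61).
Hence T⁻¹(26) = 6.

6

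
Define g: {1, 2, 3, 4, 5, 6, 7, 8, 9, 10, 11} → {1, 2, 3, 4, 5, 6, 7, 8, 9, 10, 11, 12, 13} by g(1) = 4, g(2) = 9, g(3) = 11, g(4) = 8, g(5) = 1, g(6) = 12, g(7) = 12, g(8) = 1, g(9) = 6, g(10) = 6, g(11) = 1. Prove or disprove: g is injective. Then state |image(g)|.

g(6) = 12 = g(7) with 6 ≠ 7, so g is not injective.
The image of g is {1, 4, 6, 8, 9, 11, 12}, which has 7 elements.

7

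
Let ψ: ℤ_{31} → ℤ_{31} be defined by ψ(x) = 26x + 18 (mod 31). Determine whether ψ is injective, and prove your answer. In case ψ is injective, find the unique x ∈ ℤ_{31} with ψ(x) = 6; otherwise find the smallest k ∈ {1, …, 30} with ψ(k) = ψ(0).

If ψ(u) = ψ(v), then 26u ≡ 26v (mod 31). Because gcd(26, 31) = 1, we may cancel 26 to get u ≡ v (mod 31).
Therefore ψ is injective.
We now compute 26⁻¹ mod 31 explicitly. Euclid's algorithm: 31 = 1·26 + 5, 26 = 5·5 + 1; back-substituting gives 1 = 6·26 − 5·31, so 26⁻¹ ≡ 6 (mod 31).
Since ψ is injective, we compute ψ⁻¹(6): solve 26x + 18 ≡ 6 (mod 31), i.e. 26x ≡ 19 (mod 31).
Multiplying by 26⁻¹ = 6 gives x ≡ 6·19 = 114 = 3·31 + 21 ≡ 21 (mod 31).
Check: ψ(21) = 26·21 + 18 = 564 = 18·31 + 6 ≡ 6 (mod 31).

21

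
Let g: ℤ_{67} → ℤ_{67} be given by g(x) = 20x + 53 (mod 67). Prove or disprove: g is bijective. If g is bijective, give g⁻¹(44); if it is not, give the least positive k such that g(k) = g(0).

If g(x_1) = g(x_2), then 20x_1 ≡ 20x_2 (mod 67). Because gcd(20, 67) = 1, we may cancel 20 to get x_1 ≡ x_2 (mod 67).
We now compute 20⁻¹ mod 67 explicitly. Euclid's algorithm: 67 = 3·20 + 7, 20 = 2·7 + 6, 7 = 1·6 + 1; back-substituting gives 1 = 57·20 − 17·67, so 20⁻¹ ≡ 57 (mod 67).
For any y ∈ ℤ_{67}, x = 57(y − 53) mod 67 satisfies g(x) = 20·57(y − 53) + 53 ≡ y (since 20·57 ≡ 1 mod 67). So every y has a preimage.
Therefore g is bijective.
Since g is bijective, we find g⁻¹(44): we need 20x ≡ 44 − 53 ≡ 58 (mod 67). Using 20⁻¹ = 57: x ≡ 57·58 = 3306 = 49·67 + 23, so x = 23.
Check: g(23) = 20·23 + 53 = 513 = 7·67 + 44 ≡ 44 (mod 67).

23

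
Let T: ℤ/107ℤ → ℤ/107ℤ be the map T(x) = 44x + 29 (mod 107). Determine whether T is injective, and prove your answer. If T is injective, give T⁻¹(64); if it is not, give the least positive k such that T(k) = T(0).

Recall that injectivity means: for all u, v in the domain, T(u) = T(v) implies u = v.
Suppose T(u) = T(v) in ℤ/107ℤ. Then 44u + 29 ≡ 44v + 29 (mod 107), therefore 44(u − v) ≡ 0 (mod 107).
Since gcd(44, 107) = 1, 44 is invertible modulo 107, hence u − v ≡ 0 (mod 107), i.e. u = v.
Thus T is injective.
We now compute 44⁻¹ mod 107 explicitly. Euclid's algorithm: 107 = 2·44 + 19, 44 = 2·19 + 6, 19 = 3·6 + 1; back-substituting gives 1 = 90·44 − 37·107, so 44⁻¹ ≡ 90 (mod 107).
Since T is injective, we find T⁻¹(64): we need 44x ≡ 64 − 29 ≡ 35 (mod 107). Using 44⁻¹ = 90: x ≡ 90·35 = 3150 = 29·107 + 47, so x = 47.
Check: T(47) = 44·47 + 29 = 2097 = 19·107 + 64 ≡ 64 (mod 107).

47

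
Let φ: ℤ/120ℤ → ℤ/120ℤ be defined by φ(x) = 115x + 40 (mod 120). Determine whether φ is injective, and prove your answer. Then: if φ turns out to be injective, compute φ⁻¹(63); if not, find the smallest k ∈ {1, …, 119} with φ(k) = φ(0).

We have gcd(115, 120) = 5 > 1. Taking u = 0 and v = 24: φ(0) = 40 and φ(24) = 115·24 + 40 = 2800 ≡ 40 (mod 120).
So φ(0) = φ(24) while 0 ≠ 24, thus φ is not injective.
Since φ is not injective, we find the least positive k with φ(k) = φ(0): this means 115k ≡ 0 (mod 120), i.e. 120 ∣ 115k. Since gcd(115, 120) = 5, dividing through by 5 this holds exactly when 24 ∣ 23k, and as gcd(23, 24) = 1, exactly when 24 ∣ k.
The smallest positive such k is 24.

24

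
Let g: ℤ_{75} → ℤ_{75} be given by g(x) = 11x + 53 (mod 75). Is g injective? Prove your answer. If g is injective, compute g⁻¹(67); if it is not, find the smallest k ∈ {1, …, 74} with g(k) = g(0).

By definition, injectivity means: for all s, t in the domain, g(s) = g(t) implies s = t.
Suppose g(s) = g(t) in ℤ_{75}. Then 11s + 53 ≡ 11t + 53 (mod 75), thus 11(s − t) ≡ 0 (mod 75).
Since gcd(11, 75) = 1, 11 is invertible modulo 75, therefore s − t ≡ 0 (mod 75), i.e. s = t.
Therefore g is injective.
We now compute 11⁻¹ mod 75 explicitly. Euclid's algorithm: 75 = 6·11 + 9, 11 = 1·9 + 2, 9 = 4·2 + 1; back-substituting gives 1 = 41·11 − 6·75, so 11⁻¹ ≡ 41 (mod 75).
Since g is injective, we find g⁻¹(67): we need 11x ≡ 67 − 53 ≡ 14 (mod 75). Using 11⁻¹ = 41: x ≡ 41·14 = 574 = 7·75 + 49, so x = 49.
Check: g(49) = 11·49 + 53 = 592 = 7·75 + 67 ≡ 67 (mod 75).

49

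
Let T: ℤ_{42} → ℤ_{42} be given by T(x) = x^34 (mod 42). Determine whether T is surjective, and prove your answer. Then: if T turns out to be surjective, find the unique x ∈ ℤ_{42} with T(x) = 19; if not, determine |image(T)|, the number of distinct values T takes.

T(4): Repeated squaring mod 42: 4^1 ≡ 4, 4^2 ≡ 4² = 16, 4^4 ≡ 16² = 256 ≡ 4, 4^8 ≡ 4² = 16, 4^16 ≡ 16² = 256 ≡ 4, 4^32 ≡ 4² = 16. Since 34 = 32 + 2, 4^34 ≡ 16·16: 16·16 = 256 ≡ 4. So 4^34 ≡ 4 (mod 42).
T(10): Repeated squaring mod 42: 10^1 ≡ 10, 10^2 ≡ 10² = 100 ≡ 16, 10^4 ≡ 16² = 256 ≡ 4, 10^8 ≡ 4² = 16, 10^16 ≡ 16² = 256 ≡ 4, 10^32 ≡ 4² = 16. Since 34 = 32 + 2, 10^34 ≡ 16·16: 16·16 = 256 ≡ 4. So 10^34 ≡ 4 (mod 42).
So T(4) = T(10) = 4 while 4 ≠ 10, thus T is not injective.
A non-injective map from the 42-element set ℤ_{42} to itself takes at most 41 distinct values, so it cannot be surjective. Thus T is not surjective.
Since T is not surjective, we determine |image(T)|. Computing x^34 mod 42 for each x (by repeated squaring, reducing mod 42 at every step), the values T(0), T(1), …, T(41) are: 0, 1, 16, 39, 4, 37, 36, 7, 22, 9, 4, 25, 30, 1, 28, 15, 16, 25, 18, 37, 22, 21, 22, 37, 18, 25, 16, 15, 28, 1, 30, 25, 4, 9, 22, 7, 36, 37, 4, 39, 16, 1.
The distinct values are {0, 1, 4, 7, 9, 15, 16, 18, 21, 22, 25, 28, 30, 36, 37, 39}; there are 16 of them.

16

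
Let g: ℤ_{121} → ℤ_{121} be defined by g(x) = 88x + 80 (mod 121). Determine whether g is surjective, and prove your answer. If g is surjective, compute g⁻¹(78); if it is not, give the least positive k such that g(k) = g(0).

11

Since gcd(88, 121) = 11, we have 88x ≡ 0 (mod 11) for all x, so g(x) ≡ 3 (mod 11).
But 0 ≢ 3 (mod 11), so 0 ∈ ℤ_{121} has no preimage. Therefore g is not surjective.
Since g is not surjective, we find the least positive k with g(k) = g(0): this means 88k ≡ 0 (mod 121), i.e. 121 ∣ 88k. Since gcd(88, 121) = 11, dividing through by 11 this holds exactly when 11 ∣ 8k, and as gcd(8, 11) = 1, exactly when 11 ∣ k.
The smallest positive such k is 11.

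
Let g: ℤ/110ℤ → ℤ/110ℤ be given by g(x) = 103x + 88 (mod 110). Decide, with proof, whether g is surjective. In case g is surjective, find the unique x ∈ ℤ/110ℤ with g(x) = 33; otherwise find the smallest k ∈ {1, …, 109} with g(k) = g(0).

55

Since gcd(103, 110) = 1, 103 is invertible modulo 110. Euclid's algorithm: 110 = 1·103 + 7, 103 = 14·7 + 5, 7 = 1·5 + 2, 5 = 2·2 + 1; back-substituting gives 1 = 47·103 − 44·110, so 103⁻¹ ≡ 47 (mod 110).
Then y ↦ 47(y − 88) is a two-sided inverse to g, so every y ∈ ℤ/110ℤ has a preimage.
Thus g is surjective.
Since g is surjective, we compute g⁻¹(33): solve 103x + 88 ≡ 33 (mod 110), i.e. 103x ≡ 55 (mod 110).
Multiplying by 103⁻¹ = 47 gives x ≡ 47·55 = 2585 = 23·110 + 55 ≡ 55 (mod 110).
Check: g(55) = 103·55 + 88 = 5753 = 52·110 + 33 ≡ 33 (mod 110).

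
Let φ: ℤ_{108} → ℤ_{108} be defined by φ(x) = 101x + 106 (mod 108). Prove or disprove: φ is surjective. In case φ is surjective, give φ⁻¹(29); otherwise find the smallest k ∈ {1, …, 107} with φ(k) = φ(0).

Since gcd(101, 108) = 1, 101 is invertible modulo 108. Euclid's algorithm: 108 = 1·101 + 7, 101 = 14·7 + 3, 7 = 2·3 + 1; back-substituting gives 1 = 77·101 − 72·108, so 101⁻¹ ≡ 77 (mod 108).
Then y ↦ 77(y − 106) is a two-sided inverse to φ, so every y ∈ ℤ_{108} has a preimage.
Therefore φ is surjective.
Since φ is surjective, we find φ⁻¹(29): we need 101x ≡ 29 − 106 ≡ 31 (mod 108). Using 101⁻¹ = 77: x ≡ 77·31 = 2387 = 22·108 + 11, so x = 11.
Check: φ(11) = 101·11 + 106 = 1217 = 11·108 + 29 ≡ 29 (mod 108).

11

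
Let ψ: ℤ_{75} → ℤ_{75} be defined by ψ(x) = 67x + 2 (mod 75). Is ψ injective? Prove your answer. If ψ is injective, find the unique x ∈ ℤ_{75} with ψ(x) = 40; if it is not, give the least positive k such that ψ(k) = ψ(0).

14

If ψ(s) = ψ(t), then 67s ≡ 67t (mod 75). Because gcd(67, 75) = 1, we may cancel 67 to get s ≡ t (mod 75).
So ψ is injective.
We now compute 67⁻¹ mod 75 explicitly. Euclid's algorithm: 75 = 1·67 + 8, 67 = 8·8 + 3, 8 = 2·3 + 2, 3 = 1·2 + 1; back-substituting gives 1 = 28·67 − 25·75, so 67⁻¹ ≡ 28 (mod 75).
Since ψ is injective, we compute ψ⁻¹(40): solve 67x + 2 ≡ 40 (mod 75), i.e. 67x ≡ 38 (mod 75).
Multiplying by 67⁻¹ = 28 gives x ≡ 28·38 = 1064 = 14·75 + 14 ≡ 14 (mod 75).
Check: ψ(14) = 67·14 + 2 = 940 = 12·75 + 40 ≡ 40 (mod 75).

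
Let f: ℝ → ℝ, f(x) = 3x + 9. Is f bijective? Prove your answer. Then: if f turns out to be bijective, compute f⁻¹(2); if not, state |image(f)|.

-7/3

Suppose f(x_1) = f(x_2). Then 3x_1 + 9 = 3x_2 + 9, therefore 3x_1 = 3x_2, so x_1 = x_2.
For any y ∈ ℝ, x = (y − 9)/3 satisfies f(x) = y.
So f is bijective.
Since f is bijective, we compute f⁻¹(2) = (2 − 9)/3 = −7/3.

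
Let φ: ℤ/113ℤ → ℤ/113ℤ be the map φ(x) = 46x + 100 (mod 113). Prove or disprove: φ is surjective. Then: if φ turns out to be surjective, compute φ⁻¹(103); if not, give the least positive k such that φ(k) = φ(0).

By definition, surjectivity means every element of the codomain has a preimage under φ.
Since gcd(46, 113) = 1, 46 is invertible modulo 113. Euclid's algorithm: 113 = 2·46 + 21, 46 = 2·21 + 4, 21 = 5·4 + 1; back-substituting gives 1 = 86·46 − 35·113, so 46⁻¹ ≡ 86 (mod 113).
Then y ↦ 86(y − 100) is a two-sided inverse to φ, so every y ∈ ℤ/113ℤ has a preimage.
Hence φ is surjective.
Since φ is surjective, we find φ⁻¹(103): we need 46x ≡ 103 − 100 ≡ 3 (mod 113). Using 46⁻¹ = 86: x ≡ 86·3 = 258 = 2·113 + 32, so x = 32.
Check: φ(32) = 46·32 + 100 = 1572 = 13·113 + 103 ≡ 103 (mod 113).

32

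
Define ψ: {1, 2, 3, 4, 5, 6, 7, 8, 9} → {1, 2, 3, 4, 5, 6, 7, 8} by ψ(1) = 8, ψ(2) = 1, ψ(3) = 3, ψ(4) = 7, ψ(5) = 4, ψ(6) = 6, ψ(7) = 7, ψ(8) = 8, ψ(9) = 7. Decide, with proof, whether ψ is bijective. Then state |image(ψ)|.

6

ψ(4) = 7 = ψ(7) with 4 ≠ 7, so ψ is not injective, hence not bijective.
The image of ψ is {1, 3, 4, 6, 7, 8}, which has 6 elements.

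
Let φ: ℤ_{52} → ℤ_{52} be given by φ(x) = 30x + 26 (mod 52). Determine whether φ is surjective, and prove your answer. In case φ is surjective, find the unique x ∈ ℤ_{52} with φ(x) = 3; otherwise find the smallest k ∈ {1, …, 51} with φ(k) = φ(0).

26

Since gcd(30, 52) = 2, we have 30x ≡ 0 (mod 2) for all x, so φ(x) ≡ 0 (mod 2).
But 1 ≢ 0 (mod 2), so 1 ∈ ℤ_{52} has no preimage. Thus φ is not surjective.
Since φ is not surjective, we find the least positive k with φ(k) = φ(0): this means 30k ≡ 0 (mod 52), i.e. 52 ∣ 30k. Since gcd(30, 52) = 2, dividing through by 2 this holds exactly when 26 ∣ 15k, and as gcd(15, 26) = 1, exactly when 26 ∣ k.
The smallest positive such k is 26.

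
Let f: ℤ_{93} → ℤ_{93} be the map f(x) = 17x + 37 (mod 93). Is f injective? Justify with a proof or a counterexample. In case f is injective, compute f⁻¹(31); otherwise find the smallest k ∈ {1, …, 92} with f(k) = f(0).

27

Recall that injectivity means: for all x_1, x_2 in the domain, f(x_1) = f(x_2) implies x_1 = x_2.
If f(x_1) = f(x_2), then 17x_1 ≡ 17x_2 (mod 93). Because gcd(17, 93) = 1, we may cancel 17 to get x_1 ≡ x_2 (mod 93).
Thus f is injective.
We now compute 17⁻¹ mod 93 explicitly. Euclid's algorithm: 93 = 5·17 + 8, 17 = 2·8 + 1; back-substituting gives 1 = 11·17 − 2·93, so 17⁻¹ ≡ 11 (mod 93).
Since f is injective, we find f⁻¹(31): we need 17x ≡ 31 − 37 ≡ 87 (mod 93). Using 17⁻¹ = 11: x ≡ 11·87 = 957 = 10·93 + 27, so x = 27.
Check: f(27) = 17·27 + 37 = 496 = 5·93 + 31 ≡ 31 (mod 93).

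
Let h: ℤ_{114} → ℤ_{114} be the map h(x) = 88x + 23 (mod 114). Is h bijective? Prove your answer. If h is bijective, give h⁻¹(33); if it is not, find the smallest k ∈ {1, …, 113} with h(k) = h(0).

We have gcd(88, 114) = 2 > 1. Taking s = 0 and t = 57: h(0) = 23 and h(57) = 88·57 + 23 = 5039 ≡ 23 (mod 114).
So h(0) = h(57) while 0 ≠ 57, hence h is not injective, hence not bijective.
Since h is not bijective, we find the least positive k with h(k) = h(0): this means 88k ≡ 0 (mod 114), i.e. 114 ∣ 88k. Since gcd(88, 114) = 2, dividing through by 2 this holds exactly when 57 ∣ 44k, and as gcd(44, 57) = 1, exactly when 57 ∣ k.
The smallest positive such k is 57.

57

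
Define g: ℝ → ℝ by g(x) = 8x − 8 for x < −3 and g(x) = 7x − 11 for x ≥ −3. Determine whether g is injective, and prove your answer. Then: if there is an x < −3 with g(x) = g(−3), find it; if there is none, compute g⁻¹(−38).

Both pieces are strictly increasing (slopes 8 and 7), so each is injective on its own interval.
The left piece maps (−∞, −3) onto (−∞, −32); the right piece maps [−3, ∞) onto [−32, ∞).
These images are disjoint, so no value is attained by both pieces. Hence g is injective.
Because the two images are disjoint, no x < −3 has g(x) = g(−3), so we compute g⁻¹(−38): −38 lies in (−∞, −32), so solve 8x − 8 = −38: x = (−38 + 8)/8 = −15/4.

-15/4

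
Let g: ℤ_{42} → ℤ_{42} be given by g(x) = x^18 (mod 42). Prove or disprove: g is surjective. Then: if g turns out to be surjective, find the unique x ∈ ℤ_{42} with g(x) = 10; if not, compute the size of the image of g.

8

g(2): Repeated squaring mod 42: 2^1 ≡ 2, 2^2 ≡ 2² = 4, 2^4 ≡ 4² = 16, 2^8 ≡ 16² = 256 ≡ 4, 2^16 ≡ 4² = 16. Since 18 = 16 + 2, 2^18 ≡ 16·4: 16·4 = 64 ≡ 22. So 2^18 ≡ 22 (mod 42).
g(4): Repeated squaring mod 42: 4^1 ≡ 4, 4^2 ≡ 4² = 16, 4^4 ≡ 16² = 256 ≡ 4, 4^8 ≡ 4² = 16, 4^16 ≡ 16² = 256 ≡ 4. Since 18 = 16 + 2, 4^18 ≡ 4·16: 4·16 = 64 ≡ 22. So 4^18 ≡ 22 (mod 42).
So g(2) = g(4) = 22 while 2 ≠ 4, hence g is not injective.
A non-injective map from the 42-element set ℤ_{42} to itself takes at most 41 distinct values, so it cannot be surjective. Therefore g is not surjective.
Since g is not surjective, we determine |image(g)|. Computing x^18 mod 42 for each x (by repeated squaring, reducing mod 42 at every step), the values g(0), g(1), …, g(41) are: 0, 1, 22, 15, 22, 1, 36, 7, 22, 15, 22, 1, 36, 1, 28, 15, 22, 1, 36, 1, 22, 21, 22, 1, 36, 1, 22, 15, 28, 1, 36, 1, 22, 15, 22, 7, 36, 1, 22, 15, 22, 1.
The distinct values are {0, 1, 7, 15, 21, 22, 28, 36}; there are 8 of them.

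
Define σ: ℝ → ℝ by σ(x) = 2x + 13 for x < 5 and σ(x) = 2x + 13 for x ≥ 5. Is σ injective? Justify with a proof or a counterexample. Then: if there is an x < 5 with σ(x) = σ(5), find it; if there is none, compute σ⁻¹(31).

9

Both pieces are strictly increasing (slopes 2 and 2), so each is injective on its own interval.
The left piece maps (−∞, 5) onto (−∞, 23); the right piece maps [5, ∞) onto [23, ∞).
These images are disjoint, so no value is attained by both pieces. Therefore σ is injective.
Because the two images are disjoint, no x < 5 has σ(x) = σ(5), so we compute σ⁻¹(31): 31 lies in [23, ∞), so solve 2x + 13 = 31: x = (31 − 13)/2 = 9.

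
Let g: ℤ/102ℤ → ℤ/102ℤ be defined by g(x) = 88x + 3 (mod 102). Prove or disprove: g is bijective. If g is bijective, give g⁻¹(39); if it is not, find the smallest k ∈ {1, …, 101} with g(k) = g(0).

51

We have gcd(88, 102) = 2 > 1. Taking u = 0 and v = 51: g(0) = 3 and g(51) = 88·51 + 3 = 4491 ≡ 3 (mod 102).
So g(0) = g(51) while 0 ≠ 51, so g is not injective, hence not bijective.
Since g is not bijective, we find the least positive k with g(k) = g(0): this means 88k ≡ 0 (mod 102), i.e. 102 ∣ 88k. Since gcd(88, 102) = 2, dividing through by 2 this holds exactly when 51 ∣ 44k, and as gcd(44, 51) = 1, exactly when 51 ∣ k.
The smallest positive such k is 51.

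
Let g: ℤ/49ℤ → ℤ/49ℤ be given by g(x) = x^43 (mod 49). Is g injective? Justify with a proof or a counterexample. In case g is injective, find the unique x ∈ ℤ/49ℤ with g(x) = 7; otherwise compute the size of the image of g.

g(0) = 0^43 = 0.
g(7): Repeated squaring mod 49: 7^1 ≡ 7, 7^2 ≡ 7² = 49 ≡ 0, 7^4 ≡ 0² = 0, 7^8 ≡ 0² = 0, 7^16 ≡ 0² = 0, 7^32 ≡ 0² = 0. Since 43 = 32 + 8 + 2 + 1, 7^43 ≡ 0·0·0·7: 0·0 = 0, then 0·0 = 0, then 0·7 = 0. So 7^43 ≡ 0 (mod 49).
So g(0) = g(7) = 0 while 0 ≠ 7, therefore g is not injective.
Since g is not injective, we determine |image(g)|. Computing x^43 mod 49 for each x (by repeated squaring, reducing mod 49 at every step), the values g(0), g(1), …, g(48) are: 0, 1, 2, 3, 4, 5, 6, 0, 8, 9, 10, 11, 12, 13, 0, 15, 16, 17, 18, 19, 20, 0, 22, 23, 24, 25, 26, 27, 0, 29, 30, 31, 32, 33, 34, 0, 36, 37, 38, 39, 40, 41, 0, 43, 44, 45, 46, 47, 48.
The distinct values are {0, 1, 2, 3, 4, 5, 6, 8, 9, 10, 11, 12, 13, 15, 16, 17, 18, 19, 20, 22, 23, 24, 25, 26, 27, 29, 30, 31, 32, 33, 34, 36, 37, 38, 39, 40, 41, 43, 44, 45, 46, 47, 48}; there are 43 of them.

43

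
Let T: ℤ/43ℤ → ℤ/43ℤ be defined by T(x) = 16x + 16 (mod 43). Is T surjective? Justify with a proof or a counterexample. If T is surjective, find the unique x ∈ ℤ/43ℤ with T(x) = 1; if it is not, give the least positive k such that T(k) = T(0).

34

Recall that T is surjective if every y in the codomain equals T(x) for some x in the domain.
Since gcd(16, 43) = 1, 16 is invertible modulo 43. Euclid's algorithm: 43 = 2·16 + 11, 16 = 1·11 + 5, 11 = 2·5 + 1; back-substituting gives 1 = 35·16 − 13·43, so 16⁻¹ ≡ 35 (mod 43).
Then y ↦ 35(y − 16) is a two-sided inverse to T, so every y ∈ ℤ/43ℤ has a preimage.
Hence T is surjective.
Since T is surjective, we find T⁻¹(1): we need 16x ≡ 1 − 16 ≡ 28 (mod 43). Using 16⁻¹ = 35: x ≡ 35·28 = 980 = 22·43 + 34, so x = 34.
Check: T(34) = 16·34 + 16 = 560 = 13·43 + 1 ≡ 1 (mod 43).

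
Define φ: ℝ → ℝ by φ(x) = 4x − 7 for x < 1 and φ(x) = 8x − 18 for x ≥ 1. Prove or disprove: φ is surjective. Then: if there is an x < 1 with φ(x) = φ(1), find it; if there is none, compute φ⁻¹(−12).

-3/4

Both pieces are strictly increasing (slopes 4 and 8), so each is injective on its own interval.
The left piece maps (−∞, 1) onto (−∞, −3); the right piece maps [1, ∞) onto [−10, ∞).
The union (−∞, −3) ∪ [−10, ∞) covers ℝ, so φ is surjective.
For the follow-up: the images overlap, so an x < 1 with φ(x) = φ(1) exists. φ(1) = −10; solving 4x − 7 = −10 for x < 1 gives x = (−10 + 7)/4 = −3/4.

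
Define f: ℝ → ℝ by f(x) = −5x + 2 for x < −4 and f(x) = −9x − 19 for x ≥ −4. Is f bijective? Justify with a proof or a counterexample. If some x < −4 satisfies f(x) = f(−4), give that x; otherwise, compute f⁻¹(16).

Both pieces are strictly decreasing (slopes −5 and −9), so each is injective on its own interval.
The left piece maps (−∞, −4) onto (22, ∞); the right piece maps [−4, ∞) onto (−∞, 17].
The images leave a gap (22 has no preimage), so f is not surjective, hence not bijective.
Because the two images are disjoint, no x < −4 has f(x) = f(−4), so we compute f⁻¹(16): 16 lies in (−∞, 17], so solve −9x − 19 = 16: x = (16 + 19)/(−9) = −35/9.

-35/9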